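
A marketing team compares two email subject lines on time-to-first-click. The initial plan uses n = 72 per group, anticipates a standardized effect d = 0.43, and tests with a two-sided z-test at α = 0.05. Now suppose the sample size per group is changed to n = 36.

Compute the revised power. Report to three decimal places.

Power ≈ 0.446

With n = 36 per group: δ = d·√(n/2) = 0.43 × √(36/2) = 1.8243. Critical value z_{0.025} = 1.960.
Revised power = Φ(δ − 1.960) + Φ(−δ − 1.960) = Φ(-0.136) + Φ(-3.784) = 0.4461 + 0.0001 = 0.4461.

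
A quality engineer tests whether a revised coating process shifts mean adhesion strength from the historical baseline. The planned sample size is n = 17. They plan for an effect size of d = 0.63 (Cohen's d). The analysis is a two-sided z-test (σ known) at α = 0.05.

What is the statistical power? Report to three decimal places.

Power ≈ 0.738

Noncentrality parameter: δ = d·√n = 0.63 × √17 = 2.5976
Critical value for a two-sided test at α = 0.05: z_{α/2} = 1.960.
Power = Φ(δ − 1.960) + Φ(−δ − 1.960) = Φ(0.638) + Φ(-4.558) = 0.7381 + 0.0000 = 0.7381.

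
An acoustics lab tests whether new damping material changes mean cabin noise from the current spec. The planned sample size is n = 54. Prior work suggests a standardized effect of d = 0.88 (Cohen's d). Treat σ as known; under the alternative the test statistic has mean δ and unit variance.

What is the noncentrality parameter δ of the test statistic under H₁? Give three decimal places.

The noncentrality parameter scales effect size by the design's sample-size factor: δ = d·√n = 0.88 × √54 = 6.4667

δ ≈ 6.467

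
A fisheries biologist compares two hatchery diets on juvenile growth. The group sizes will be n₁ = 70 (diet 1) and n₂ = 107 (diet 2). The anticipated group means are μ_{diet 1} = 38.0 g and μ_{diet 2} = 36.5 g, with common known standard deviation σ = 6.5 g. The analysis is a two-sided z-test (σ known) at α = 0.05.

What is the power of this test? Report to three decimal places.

Power ≈ 0.323

Standardized effect: d = |μ_{diet 1} − μ_{diet 2}| / σ = |38.0 − 36.5| / 6.5 = 0.2308
Noncentrality parameter: δ = d / √(1/n₁ + 1/n₂) = 0.2308 / √(1/70 + 1/107) = 1.5012
Critical value for a two-sided test at α = 0.05: z_{α/2} = 1.960.
Power = Φ(δ − 1.960) + Φ(−δ − 1.960) = Φ(-0.459) + Φ(-3.461) = 0.3232 + 0.0003 = 0.3235.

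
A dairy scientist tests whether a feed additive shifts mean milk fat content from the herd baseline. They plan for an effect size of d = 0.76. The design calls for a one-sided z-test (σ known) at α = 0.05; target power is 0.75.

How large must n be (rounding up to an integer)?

For power 0.75 need Φ(δ − z_{0.05}) = 0.75, so δ = z_{0.05} + z_{0.25} = 1.645 + 0.674 = 2.319.
δ = d·√n ⇒ n = (δ/d)² = (2.319 / 0.76)² = 9.31.
Round up to the next whole unit.

n = 10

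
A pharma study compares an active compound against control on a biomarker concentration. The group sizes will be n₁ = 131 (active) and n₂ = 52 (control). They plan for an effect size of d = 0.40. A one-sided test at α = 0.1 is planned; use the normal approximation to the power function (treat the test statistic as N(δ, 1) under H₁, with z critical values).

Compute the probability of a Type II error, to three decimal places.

Noncentrality parameter: δ = d / √(1/n₁ + 1/n₂) = 0.40 / √(1/131 + 1/52) = 2.4405
Critical value for a one-sided test at α = 0.1: z_α = 1.282.
Power = P(Z > 1.282 − δ) = Φ(1.159) = 0.8768.
Type II error: β = 1 − power = 1 − 0.8768 = 0.1232.

β ≈ 0.123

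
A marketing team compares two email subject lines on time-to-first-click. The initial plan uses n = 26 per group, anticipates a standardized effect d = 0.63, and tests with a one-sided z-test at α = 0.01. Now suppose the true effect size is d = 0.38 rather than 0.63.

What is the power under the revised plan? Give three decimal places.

With d = 0.38: δ = d·√(n/2) = 0.38 × √(26/2) = 1.3701. Critical value z_{0.01} = 2.326.
Revised power = P(Z > 2.326 − δ) = Φ(-0.956) = 0.1695.

Power ≈ 0.169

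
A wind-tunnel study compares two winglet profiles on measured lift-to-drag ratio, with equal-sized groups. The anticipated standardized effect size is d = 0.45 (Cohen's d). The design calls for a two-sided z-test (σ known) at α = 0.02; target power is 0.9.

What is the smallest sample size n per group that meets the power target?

n = 129 per group

Set Φ(δ − 2.326) = 0.9; then δ − 2.326 = Φ⁻¹(0.9) = 1.282, giving δ = 3.608.
(Ignoring the negligible lower-tail rejection probability gives the usual closed-form inversion.)
δ = d·√(n/2) ⇒ n = 2(δ/d)² = 2 × (3.608 / 0.45)² = 128.56.
Rounding up, n = 129 per group.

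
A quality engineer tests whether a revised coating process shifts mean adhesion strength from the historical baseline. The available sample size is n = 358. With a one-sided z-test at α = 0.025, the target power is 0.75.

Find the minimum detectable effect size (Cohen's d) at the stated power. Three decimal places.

d ≈ 0.139

Need Φ(δ − 1.960) = 0.75, so δ = 1.960 + 0.674 = 2.634.
δ = d·√n ⇒ d = δ/√n = 2.634/√358 = 0.1392.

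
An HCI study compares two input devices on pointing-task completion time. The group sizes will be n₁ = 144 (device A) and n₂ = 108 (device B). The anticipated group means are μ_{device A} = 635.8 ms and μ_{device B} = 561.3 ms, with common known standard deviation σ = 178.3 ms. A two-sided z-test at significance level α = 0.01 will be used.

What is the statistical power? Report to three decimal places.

Standardized effect: d = |μ_{device A} − μ_{device B}| / σ = |635.8 − 561.3| / 178.3 = 0.4178
Noncentrality parameter: δ = d / √(1/n₁ + 1/n₂) = 0.4178 / √(1/144 + 1/108) = 3.2824
Two-sided α = 0.01 → critical value z_{0.005} = 2.576.
Power = Φ(δ − 2.576) + Φ(−δ − 2.576) = Φ(0.707) + Φ(-5.858) = 0.7601 + 0.0000 = 0.7601.

Power ≈ 0.760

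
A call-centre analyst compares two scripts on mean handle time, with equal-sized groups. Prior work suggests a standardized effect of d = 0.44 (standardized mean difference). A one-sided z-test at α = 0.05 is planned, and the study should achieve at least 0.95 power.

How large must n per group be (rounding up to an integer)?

For power 0.95 need Φ(δ − z_{0.05}) = 0.95, so δ = z_{0.05} + z_{0.05} = 1.645 + 1.645 = 3.290.
δ = d·√(n/2) ⇒ n = 2(δ/d)² = 2 × (3.290 / 0.44)² = 111.80.
Round up to the next whole unit.

n = 112 per group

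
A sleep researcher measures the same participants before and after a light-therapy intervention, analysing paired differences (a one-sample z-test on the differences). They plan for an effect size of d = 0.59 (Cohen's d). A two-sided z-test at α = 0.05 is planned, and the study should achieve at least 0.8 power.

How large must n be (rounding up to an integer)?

n = 23

Set Φ(δ − 1.960) = 0.8; then δ − 1.960 = Φ⁻¹(0.8) = 0.842, giving δ = 2.802.
(The Φ(−δ − z_{α/2}) term is vanishingly small for δ > 0 and is dropped in the standard sample-size formula.)
δ = d·√n ⇒ n = (δ/d)² = (2.802 / 0.59)² = 22.55.
Rounding up, n = 23.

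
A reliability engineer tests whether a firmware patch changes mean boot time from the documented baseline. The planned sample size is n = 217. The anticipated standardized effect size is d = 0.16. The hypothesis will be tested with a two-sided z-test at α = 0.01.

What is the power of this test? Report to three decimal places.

Power ≈ 0.413

Noncentrality parameter: δ = d·√n = 0.16 × √217 = 2.3569
Two-sided α = 0.01 → critical value z_{0.005} = 2.576.
Power = Φ(δ − 2.576) + Φ(−δ − 2.576) = Φ(-0.219) + Φ(-4.933) = 0.4134 + 0.0000 = 0.4134.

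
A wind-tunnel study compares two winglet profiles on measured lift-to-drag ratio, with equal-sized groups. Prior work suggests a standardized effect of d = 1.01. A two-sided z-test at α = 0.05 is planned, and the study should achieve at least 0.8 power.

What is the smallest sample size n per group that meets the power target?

n = 16 per group

For power 0.8 need Φ(δ − z_{0.025}) = 0.8, so δ = z_{0.025} + z_{0.20} = 1.960 + 0.842 = 2.802.
(For δ > 0 the lower-tail rejection region contributes negligibly to power, so the one-term inversion is standard.)
δ = d·√(n/2) ⇒ n = 2(δ/d)² = 2 × (2.802 / 1.01)² = 15.39.
Round up to the next whole unit.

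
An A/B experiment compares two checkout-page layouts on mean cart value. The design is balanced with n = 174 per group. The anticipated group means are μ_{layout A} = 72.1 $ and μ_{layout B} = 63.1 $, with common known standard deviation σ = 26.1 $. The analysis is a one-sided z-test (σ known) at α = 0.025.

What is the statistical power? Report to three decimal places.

Power ≈ 0.896

Standardized effect: d = |μ_{layout A} − μ_{layout B}| / σ = |72.1 − 63.1| / 26.1 = 0.3448
Noncentrality parameter: δ = d·√(n/2) = 0.3448 × √(174/2) = 3.2163
Critical value for a one-sided test at α = 0.025: z_α = 1.960.
Power = P(Z > 1.960 − δ) = Φ(1.256) = 0.8955.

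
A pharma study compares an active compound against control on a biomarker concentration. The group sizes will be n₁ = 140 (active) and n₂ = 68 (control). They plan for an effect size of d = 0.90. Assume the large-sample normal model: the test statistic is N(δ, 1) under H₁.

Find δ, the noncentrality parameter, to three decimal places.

δ ≈ 6.089

The noncentrality parameter scales effect size by the design's sample-size factor: δ = d / √(1/n₁ + 1/n₂) = 0.90 / √(1/140 + 1/68) = 6.0888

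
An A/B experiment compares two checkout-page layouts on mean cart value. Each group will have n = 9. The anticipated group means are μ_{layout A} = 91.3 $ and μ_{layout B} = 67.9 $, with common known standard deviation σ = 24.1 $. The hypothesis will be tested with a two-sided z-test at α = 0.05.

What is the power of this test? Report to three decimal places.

Standardized effect: d = |μ_{layout A} − μ_{layout B}| / σ = |91.3 − 67.9| / 24.1 = 0.9710
Noncentrality parameter: δ = d·√(n/2) = 0.9710 × √(9/2) = 2.0597
Two-sided α = 0.05 → critical value z_{0.025} = 1.960.
Power = Φ(δ − 1.960) + Φ(−δ − 1.960) = Φ(0.100) + Φ(-4.020) = 0.5397 + 0.0000 = 0.5398.

Power ≈ 0.540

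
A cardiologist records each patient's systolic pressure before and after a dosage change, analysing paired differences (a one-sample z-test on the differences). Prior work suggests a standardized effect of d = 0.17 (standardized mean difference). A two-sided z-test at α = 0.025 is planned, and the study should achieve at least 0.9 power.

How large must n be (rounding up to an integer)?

n = 430

For power 0.9 need Φ(δ − z_{0.0125}) = 0.9, so δ = z_{0.0125} + z_{0.10} = 2.241 + 1.282 = 3.523.
(For δ > 0 the lower-tail rejection region contributes negligibly to power, so the one-term inversion is standard.)
δ = d·√n ⇒ n = (δ/d)² = (3.523 / 0.17)² = 429.45.
Round up to the next whole unit.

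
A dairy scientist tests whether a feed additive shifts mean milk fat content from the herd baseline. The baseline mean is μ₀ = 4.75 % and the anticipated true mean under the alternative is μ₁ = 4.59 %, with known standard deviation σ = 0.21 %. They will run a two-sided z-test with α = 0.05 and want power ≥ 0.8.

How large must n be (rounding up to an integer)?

Standardized effect: d = |μ₁ − μ₀| / σ = |4.59 − 4.75| / 0.21 = 0.7619
Set Φ(δ − 1.960) = 0.8; then δ − 1.960 = Φ⁻¹(0.8) = 0.842, giving δ = 2.802.
(The Φ(−δ − z_{α/2}) term is vanishingly small for δ > 0 and is dropped in the standard sample-size formula.)
δ = d·√n ⇒ n = (δ/d)² = (2.802 / 0.7619)² = 13.52.
Round up to the next whole unit.

n = 14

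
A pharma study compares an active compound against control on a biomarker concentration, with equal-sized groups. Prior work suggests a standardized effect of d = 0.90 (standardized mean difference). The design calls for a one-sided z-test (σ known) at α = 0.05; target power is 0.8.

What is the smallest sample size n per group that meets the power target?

n = 16 per group

Set Φ(δ − 1.645) = 0.8; then δ − 1.645 = Φ⁻¹(0.8) = 0.842, giving δ = 2.486.
δ = d·√(n/2) ⇒ n = 2(δ/d)² = 2 × (2.486 / 0.90)² = 15.27.
Round up to the next whole unit.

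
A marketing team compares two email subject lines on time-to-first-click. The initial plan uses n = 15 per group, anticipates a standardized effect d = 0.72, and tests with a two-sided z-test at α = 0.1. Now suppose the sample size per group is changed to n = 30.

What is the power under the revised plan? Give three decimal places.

Power ≈ 0.874

With n = 30 per group: δ = d·√(n/2) = 0.72 × √(30/2) = 2.7885. Critical value z_{0.05} = 1.645.
Revised power = Φ(δ − 1.645) + Φ(−δ − 1.645) = Φ(1.144) + Φ(-4.433) = 0.8736 + 0.0000 = 0.8736.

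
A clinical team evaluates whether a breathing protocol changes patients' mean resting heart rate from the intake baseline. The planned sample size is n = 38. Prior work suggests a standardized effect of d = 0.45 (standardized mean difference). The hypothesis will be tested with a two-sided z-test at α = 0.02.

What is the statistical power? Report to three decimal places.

Power ≈ 0.673

Noncentrality parameter: δ = d·√n = 0.45 × √38 = 2.7740
Two-sided α = 0.02 → critical value z_{0.01} = 2.326.
Power = Φ(δ − 2.326) + Φ(−δ − 2.326) = Φ(0.448) + Φ(-5.100) = 0.6728 + 0.0000 = 0.6728.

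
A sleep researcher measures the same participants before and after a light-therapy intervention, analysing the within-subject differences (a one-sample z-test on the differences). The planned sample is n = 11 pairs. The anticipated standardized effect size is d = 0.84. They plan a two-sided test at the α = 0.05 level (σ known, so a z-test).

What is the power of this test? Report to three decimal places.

Power ≈ 0.796

Noncentrality parameter: δ = d·√n = 0.84 × √11 = 2.7860
Two-sided α = 0.05 → critical value z_{0.025} = 1.960.
Power = Φ(δ − 1.960) + Φ(−δ − 1.960) = Φ(0.826) + Φ(-4.746) = 0.7956 + 0.0000 = 0.7956.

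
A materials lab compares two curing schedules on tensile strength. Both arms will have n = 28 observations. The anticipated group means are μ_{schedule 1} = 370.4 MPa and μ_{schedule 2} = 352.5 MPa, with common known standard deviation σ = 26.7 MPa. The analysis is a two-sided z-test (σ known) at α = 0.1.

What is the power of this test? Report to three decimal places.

Standardized effect: d = |μ_{schedule 1} − μ_{schedule 2}| / σ = |370.4 − 352.5| / 26.7 = 0.6704
Noncentrality parameter: δ = d·√(n/2) = 0.6704 × √(28/2) = 2.5085
Two-sided α = 0.1 → critical value z_{0.05} = 1.645.
Power = Φ(δ − 1.645) + Φ(−δ − 1.645) = Φ(0.864) + Φ(-4.153) = 0.8061 + 0.0000 = 0.8061.

Power ≈ 0.806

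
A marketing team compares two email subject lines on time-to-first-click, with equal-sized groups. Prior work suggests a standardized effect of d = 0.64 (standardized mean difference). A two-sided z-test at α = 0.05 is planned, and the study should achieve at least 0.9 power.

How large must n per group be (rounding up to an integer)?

n = 52 per group

Set Φ(δ − 1.960) = 0.9; then δ − 1.960 = Φ⁻¹(0.9) = 1.282, giving δ = 3.242.
(Ignoring the negligible lower-tail rejection probability gives the usual closed-form inversion.)
δ = d·√(n/2) ⇒ n = 2(δ/d)² = 2 × (3.242 / 0.64)² = 51.31.
Round up to the next whole unit.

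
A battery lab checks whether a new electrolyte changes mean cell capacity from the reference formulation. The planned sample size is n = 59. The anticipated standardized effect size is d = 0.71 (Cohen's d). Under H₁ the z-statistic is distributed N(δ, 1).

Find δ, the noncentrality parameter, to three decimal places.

δ ≈ 5.454

The noncentrality parameter scales effect size by the design's sample-size factor: δ = d·√n = 0.71 × √59 = 5.4536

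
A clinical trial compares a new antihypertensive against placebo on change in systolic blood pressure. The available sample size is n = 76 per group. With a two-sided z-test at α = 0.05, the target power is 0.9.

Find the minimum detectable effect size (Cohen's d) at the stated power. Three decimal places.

d ≈ 0.526

Required noncentrality: δ = z_{0.025} + z_{0.10} = 1.960 + 1.282 = 3.242.
(The second rejection-region term Φ(−δ − z_{α/2}) is negligible and dropped.)
δ = d·√(n/2) ⇒ d = δ/√(n/2) = 3.242/√(76/2) = 0.5258.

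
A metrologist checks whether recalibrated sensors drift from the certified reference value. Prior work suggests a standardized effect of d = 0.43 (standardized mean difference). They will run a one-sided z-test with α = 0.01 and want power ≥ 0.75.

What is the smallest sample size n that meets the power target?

For power 0.75 need Φ(δ − z_{0.01}) = 0.75, so δ = z_{0.01} + z_{0.25} = 2.326 + 0.674 = 3.001.
δ = d·√n ⇒ n = (δ/d)² = (3.001 / 0.43)² = 48.70.
Rounding up, n = 49.

n = 49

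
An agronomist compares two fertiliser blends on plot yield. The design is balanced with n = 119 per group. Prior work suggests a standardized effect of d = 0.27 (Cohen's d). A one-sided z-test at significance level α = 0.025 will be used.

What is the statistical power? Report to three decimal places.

Power ≈ 0.549

Noncentrality parameter: δ = d·√(n/2) = 0.27 × √(119/2) = 2.0827
One-sided α = 0.025 → critical value z_{0.025} = 1.960.
Power = P(Z > 1.960 − δ) = Φ(0.123) = 0.5488.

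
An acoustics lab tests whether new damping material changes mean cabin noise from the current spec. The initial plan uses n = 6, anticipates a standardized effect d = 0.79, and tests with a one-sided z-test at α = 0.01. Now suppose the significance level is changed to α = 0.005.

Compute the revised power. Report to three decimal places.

δ = d·√n = 0.79 × √6 = 1.9351 (unchanged). New critical value: z_{0.005} = 2.576.
Revised power = Φ(δ − 2.576) = Φ(-0.641) = 0.2608.

Power ≈ 0.261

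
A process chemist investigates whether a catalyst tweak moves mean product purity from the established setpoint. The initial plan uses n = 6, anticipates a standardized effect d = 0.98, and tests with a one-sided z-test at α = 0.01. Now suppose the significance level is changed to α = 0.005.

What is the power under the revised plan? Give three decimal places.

Power ≈ 0.430

δ = d·√n = 0.98 × √6 = 2.4005 (unchanged). New critical value: z_{0.005} = 2.576.
Revised power = Φ(δ − 2.576) = Φ(-0.175) = 0.4304.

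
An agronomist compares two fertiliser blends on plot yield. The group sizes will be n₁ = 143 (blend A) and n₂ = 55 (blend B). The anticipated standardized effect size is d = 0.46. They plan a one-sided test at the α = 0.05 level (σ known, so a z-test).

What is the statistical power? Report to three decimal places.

Power ≈ 0.895

Noncentrality parameter: λ = d / √(1/n₁ + 1/n₂) = 0.46 / √(1/143 + 1/55) = 2.8992
Critical value for a one-sided test at α = 0.05: z_α = 1.645.
Power = P(Z > 1.645 − λ) = Φ(1.254) = 0.8951.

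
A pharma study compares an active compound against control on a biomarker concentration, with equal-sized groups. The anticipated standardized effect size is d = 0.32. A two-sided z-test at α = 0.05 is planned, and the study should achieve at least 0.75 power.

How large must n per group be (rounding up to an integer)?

n = 136 per group

Set Φ(δ − 1.960) = 0.75; then δ − 1.960 = Φ⁻¹(0.75) = 0.674, giving δ = 2.634.
(Ignoring the negligible lower-tail rejection probability gives the usual closed-form inversion.)
δ = d·√(n/2) ⇒ n = 2(δ/d)² = 2 × (2.634 / 0.32)² = 135.55.
Rounding up, n = 136 per group.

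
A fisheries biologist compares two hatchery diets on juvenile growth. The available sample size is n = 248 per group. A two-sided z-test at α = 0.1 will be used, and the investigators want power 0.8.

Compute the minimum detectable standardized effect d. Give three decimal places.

d ≈ 0.223

Need Φ(δ − 1.645) = 0.8, so δ = 1.645 + 0.842 = 2.486.
(The second rejection-region term Φ(−δ − z_{α/2}) is negligible and dropped.)
δ = d·√(n/2) ⇒ d = δ/√(n/2) = 2.486/√(248/2) = 0.2233.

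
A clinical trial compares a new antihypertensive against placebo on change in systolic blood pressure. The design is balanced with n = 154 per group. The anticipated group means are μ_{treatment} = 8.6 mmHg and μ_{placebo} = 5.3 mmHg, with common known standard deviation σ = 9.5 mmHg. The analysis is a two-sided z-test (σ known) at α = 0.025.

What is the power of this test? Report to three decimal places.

Standardized effect: d = |μ_{treatment} − μ_{placebo}| / σ = |8.6 − 5.3| / 9.5 = 0.3474
Noncentrality parameter: δ = d·√(n/2) = 0.3474 × √(154/2) = 3.0481
Critical value for a two-sided test at α = 0.025: z_{α/2} = 2.241.
Power = Φ(δ − 2.241) + Φ(−δ − 2.241) = Φ(0.807) + Φ(-5.290) = 0.7901 + 0.0000 = 0.7901.

Power ≈ 0.790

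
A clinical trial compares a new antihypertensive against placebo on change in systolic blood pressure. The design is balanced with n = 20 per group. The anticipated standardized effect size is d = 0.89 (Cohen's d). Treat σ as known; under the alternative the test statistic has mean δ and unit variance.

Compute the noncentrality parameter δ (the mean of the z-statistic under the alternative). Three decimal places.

δ ≈ 2.814

δ = d·√(n/2) = 0.89 × √(20/2) = 2.8144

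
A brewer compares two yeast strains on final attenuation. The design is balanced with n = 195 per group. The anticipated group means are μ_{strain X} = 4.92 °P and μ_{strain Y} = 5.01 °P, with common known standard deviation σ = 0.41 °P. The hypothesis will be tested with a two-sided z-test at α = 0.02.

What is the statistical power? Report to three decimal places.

Power ≈ 0.437

Standardized effect: d = |μ_{strain X} − μ_{strain Y}| / σ = |4.92 − 5.01| / 0.41 = 0.2195
Noncentrality parameter: δ = d·√(n/2) = 0.2195 × √(195/2) = 2.1675
Critical value for a two-sided test at α = 0.02: z_{α/2} = 2.326.
Power = Φ(δ − 2.326) + Φ(−δ − 2.326) = Φ(-0.159) + Φ(-4.494) = 0.4369 + 0.0000 = 0.4369.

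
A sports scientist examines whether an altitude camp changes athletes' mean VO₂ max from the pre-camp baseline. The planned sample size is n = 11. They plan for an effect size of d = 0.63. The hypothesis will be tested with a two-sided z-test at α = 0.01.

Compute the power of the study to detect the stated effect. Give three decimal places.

Noncentrality parameter: δ = d·√n = 0.63 × √11 = 2.0895
Two-sided α = 0.01 → critical value z_{0.005} = 2.576.
Power = Φ(δ − 2.576) + Φ(−δ − 2.576) = Φ(-0.486) + Φ(-4.665) = 0.3134 + 0.0000 = 0.3134.

Power ≈ 0.313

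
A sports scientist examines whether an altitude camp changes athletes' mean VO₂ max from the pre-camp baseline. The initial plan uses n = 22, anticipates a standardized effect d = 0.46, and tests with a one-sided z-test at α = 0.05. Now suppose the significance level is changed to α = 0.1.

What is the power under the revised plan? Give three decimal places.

δ = d·√n = 0.46 × √22 = 2.1576 (unchanged). New critical value: z_{0.1} = 1.282.
Revised power = Φ(δ − 1.282) = Φ(0.876) = 0.8095.

Power ≈ 0.809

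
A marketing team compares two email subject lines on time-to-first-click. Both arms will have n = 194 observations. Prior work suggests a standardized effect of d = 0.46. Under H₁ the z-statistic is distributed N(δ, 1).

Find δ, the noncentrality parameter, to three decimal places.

δ ≈ 4.530

The noncentrality parameter scales effect size by the design's sample-size factor: δ = d·√(n/2) = 0.46 × √(194/2) = 4.5305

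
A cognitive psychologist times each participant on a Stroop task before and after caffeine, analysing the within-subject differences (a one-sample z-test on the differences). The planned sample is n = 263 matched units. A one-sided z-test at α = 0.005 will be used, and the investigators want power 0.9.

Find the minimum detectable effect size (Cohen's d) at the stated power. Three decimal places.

d ≈ 0.238

Required noncentrality: δ = z_{0.005} + z_{0.10} = 2.576 + 1.282 = 3.857.
δ = d·√n ⇒ d = δ/√n = 3.857/√263 = 0.2379.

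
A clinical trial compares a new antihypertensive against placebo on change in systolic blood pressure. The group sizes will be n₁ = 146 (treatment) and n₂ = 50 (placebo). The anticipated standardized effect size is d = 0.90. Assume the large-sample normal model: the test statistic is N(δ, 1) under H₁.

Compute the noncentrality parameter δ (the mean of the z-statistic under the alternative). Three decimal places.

δ ≈ 5.493

The noncentrality parameter scales effect size by the design's sample-size factor: δ = d / √(1/n₁ + 1/n₂) = 0.90 / √(1/146 + 1/50) = 5.4926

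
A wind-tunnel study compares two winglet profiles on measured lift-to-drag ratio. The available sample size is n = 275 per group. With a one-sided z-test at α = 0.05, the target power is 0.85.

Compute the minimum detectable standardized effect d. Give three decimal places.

Required noncentrality: δ = z_{0.05} + z_{0.15} = 1.645 + 1.036 = 2.681.
δ = d·√(n/2) ⇒ d = δ/√(n/2) = 2.681/√(275/2) = 0.2287.

d ≈ 0.229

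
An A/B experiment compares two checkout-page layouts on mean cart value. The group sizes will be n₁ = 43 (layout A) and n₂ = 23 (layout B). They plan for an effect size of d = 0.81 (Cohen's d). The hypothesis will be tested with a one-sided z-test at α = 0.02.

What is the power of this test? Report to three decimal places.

Power ≈ 0.860

Noncentrality parameter: δ = d / √(1/n₁ + 1/n₂) = 0.81 / √(1/43 + 1/23) = 3.1355
Critical value for a one-sided test at α = 0.02: z_α = 2.054.
Power = Φ(δ − 2.054) = Φ(1.082) = 0.8603.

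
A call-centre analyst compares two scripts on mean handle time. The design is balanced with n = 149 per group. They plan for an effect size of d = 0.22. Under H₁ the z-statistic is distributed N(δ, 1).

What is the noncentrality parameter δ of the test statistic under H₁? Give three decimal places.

δ ≈ 1.899

The noncentrality parameter scales effect size by the design's sample-size factor: δ = d·√(n/2) = 0.22 × √(149/2) = 1.8989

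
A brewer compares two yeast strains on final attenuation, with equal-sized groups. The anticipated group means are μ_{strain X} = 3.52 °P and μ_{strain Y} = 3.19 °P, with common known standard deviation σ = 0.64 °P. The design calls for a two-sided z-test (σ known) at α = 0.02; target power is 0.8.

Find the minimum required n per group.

Standardized effect: d = |μ_{strain X} − μ_{strain Y}| / σ = |3.52 − 3.19| / 0.64 = 0.5156
Set Φ(δ − 2.326) = 0.8; then δ − 2.326 = Φ⁻¹(0.8) = 0.842, giving δ = 3.168.
(Ignoring the negligible lower-tail rejection probability gives the usual closed-form inversion.)
δ = d·√(n/2) ⇒ n = 2(δ/d)² = 2 × (3.168 / 0.5156)² = 75.50.
Round up to the next whole unit.

n = 76 per group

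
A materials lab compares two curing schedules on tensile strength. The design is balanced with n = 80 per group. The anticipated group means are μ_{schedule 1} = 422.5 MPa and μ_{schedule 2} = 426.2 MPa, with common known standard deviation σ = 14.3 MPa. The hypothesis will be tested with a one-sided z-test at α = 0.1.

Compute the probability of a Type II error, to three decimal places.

β ≈ 0.361

Standardized effect: d = |μ_{schedule 1} − μ_{schedule 2}| / σ = |422.5 − 426.2| / 14.3 = 0.2587
Noncentrality parameter: δ = d·√(n/2) = 0.2587 × √(80/2) = 1.6364
One-sided α = 0.1 → critical value z_{0.1} = 1.282.
Power = Φ(δ − 1.282) = Φ(0.355) = 0.6387.
Type II error: β = 1 − power = 1 − 0.6387 = 0.3613.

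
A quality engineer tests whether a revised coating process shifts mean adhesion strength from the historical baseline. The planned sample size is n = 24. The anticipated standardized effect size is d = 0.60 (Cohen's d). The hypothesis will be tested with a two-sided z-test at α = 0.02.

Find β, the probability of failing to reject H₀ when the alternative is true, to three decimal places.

Noncentrality parameter: λ = d·√n = 0.60 × √24 = 2.9394
Critical value for a two-sided test at α = 0.02: z_{α/2} = 2.326.
Power = Φ(λ − 2.326) + Φ(−λ − 2.326) = Φ(0.613) + Φ(-5.266) = 0.7301 + 0.0000 = 0.7301.
Type II error: β = 1 − power = 1 − 0.7301 = 0.2699.

β ≈ 0.270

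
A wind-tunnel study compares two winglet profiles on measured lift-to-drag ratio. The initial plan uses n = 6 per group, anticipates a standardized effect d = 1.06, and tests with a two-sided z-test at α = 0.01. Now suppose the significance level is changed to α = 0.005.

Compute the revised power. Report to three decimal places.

Power ≈ 0.166

δ = d·√(n/2) = 1.06 × √(6/2) = 1.8360 (unchanged). New critical value: z_{0.0025} = 2.807.
Revised power = Φ(δ − 2.807) + Φ(−δ − 2.807) = Φ(-0.971) + Φ(-4.643) = 0.1658 + 0.0000 = 0.1658.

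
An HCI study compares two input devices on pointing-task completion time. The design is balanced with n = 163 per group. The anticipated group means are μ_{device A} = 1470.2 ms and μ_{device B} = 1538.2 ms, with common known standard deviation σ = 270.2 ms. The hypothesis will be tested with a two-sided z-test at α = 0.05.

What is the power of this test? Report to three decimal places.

Power ≈ 0.622

Standardized effect: d = |μ_{device A} − μ_{device B}| / σ = |1470.2 − 1538.2| / 270.2 = 0.2517
Noncentrality parameter: δ = d·√(n/2) = 0.2517 × √(163/2) = 2.2720
Critical value for a two-sided test at α = 0.05: z_{α/2} = 1.960.
Power = Φ(δ − 1.960) + Φ(−δ − 1.960) = Φ(0.312) + Φ(-4.232) = 0.6225 + 0.0000 = 0.6225.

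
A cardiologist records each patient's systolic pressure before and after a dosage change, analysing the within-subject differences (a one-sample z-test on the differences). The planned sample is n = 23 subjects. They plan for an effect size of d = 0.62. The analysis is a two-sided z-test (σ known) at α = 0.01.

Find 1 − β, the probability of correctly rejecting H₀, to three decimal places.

Power ≈ 0.655

Noncentrality parameter: δ = d·√n = 0.62 × √23 = 2.9734
Critical value for a two-sided test at α = 0.01: z_{α/2} = 2.576.
Power = Φ(δ − 2.576) + Φ(−δ − 2.576) = Φ(0.398) + Φ(-5.549) = 0.6545 + 0.0000 = 0.6545.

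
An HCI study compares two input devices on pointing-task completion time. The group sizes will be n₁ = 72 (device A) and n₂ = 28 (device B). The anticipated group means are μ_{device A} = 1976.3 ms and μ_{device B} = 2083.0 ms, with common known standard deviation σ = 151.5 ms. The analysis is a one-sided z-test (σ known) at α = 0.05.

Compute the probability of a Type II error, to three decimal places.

Standardized effect: d = |μ_{device A} − μ_{device B}| / σ = |1976.3 − 2083.0| / 151.5 = 0.7043
Noncentrality parameter: δ = d / √(1/n₁ + 1/n₂) = 0.7043 / √(1/72 + 1/28) = 3.1623
One-sided α = 0.05 → critical value z_{0.05} = 1.645.
Power = Φ(δ − 1.645) = Φ(1.517) = 0.9354.
Type II error: β = 1 − power = 1 − 0.9354 = 0.0646.

β ≈ 0.065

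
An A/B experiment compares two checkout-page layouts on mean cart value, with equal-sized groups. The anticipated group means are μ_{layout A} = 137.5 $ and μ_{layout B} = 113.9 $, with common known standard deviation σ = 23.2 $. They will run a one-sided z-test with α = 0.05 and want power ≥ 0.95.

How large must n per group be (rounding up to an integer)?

n = 21 per group

Standardized effect: d = |μ_{layout A} − μ_{layout B}| / σ = |137.5 − 113.9| / 23.2 = 1.0172
Set Φ(δ − 1.645) = 0.95; then δ − 1.645 = Φ⁻¹(0.95) = 1.645, giving δ = 3.290.
δ = d·√(n/2) ⇒ n = 2(δ/d)² = 2 × (3.290 / 1.0172)² = 20.92.
Rounding up, n = 21 per group.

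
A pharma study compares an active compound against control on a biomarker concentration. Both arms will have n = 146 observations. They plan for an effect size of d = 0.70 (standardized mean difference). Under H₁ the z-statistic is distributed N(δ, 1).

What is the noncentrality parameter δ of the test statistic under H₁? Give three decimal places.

δ = d·√(n/2) = 0.70 × √(146/2) = 5.9808

δ ≈ 5.981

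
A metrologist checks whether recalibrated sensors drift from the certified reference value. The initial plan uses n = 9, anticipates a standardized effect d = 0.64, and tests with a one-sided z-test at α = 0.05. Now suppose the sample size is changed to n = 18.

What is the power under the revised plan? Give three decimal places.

Power ≈ 0.858

With n = 18: δ = d·√n = 0.64 × √18 = 2.7153. Critical value z_{0.05} = 1.645.
Revised power = P(Z > 1.645 − δ) = Φ(1.070) = 0.8578.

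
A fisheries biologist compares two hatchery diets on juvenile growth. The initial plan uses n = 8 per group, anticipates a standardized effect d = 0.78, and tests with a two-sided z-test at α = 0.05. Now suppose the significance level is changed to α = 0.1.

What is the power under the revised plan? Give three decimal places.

δ = d·√(n/2) = 0.78 × √(8/2) = 1.5600 (unchanged). New critical value: z_{0.05} = 1.645.
Revised power = Φ(δ − 1.645) + Φ(−δ − 1.645) = Φ(-0.085) + Φ(-3.205) = 0.4662 + 0.0007 = 0.4669.

Power ≈ 0.467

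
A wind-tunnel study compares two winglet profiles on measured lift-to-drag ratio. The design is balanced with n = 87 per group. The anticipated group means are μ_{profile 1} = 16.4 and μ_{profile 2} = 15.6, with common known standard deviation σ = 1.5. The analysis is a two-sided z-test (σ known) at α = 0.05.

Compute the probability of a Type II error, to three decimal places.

Standardized effect: d = |μ_{profile 1} − μ_{profile 2}| / σ = |16.4 − 15.6| / 1.5 = 0.5333
Noncentrality parameter: δ = d·√(n/2) = 0.5333 × √(87/2) = 3.5176
Two-sided α = 0.05 → critical value z_{0.025} = 1.960.
Power = Φ(δ − 1.960) + Φ(−δ − 1.960) = Φ(1.558) + Φ(-5.478) = 0.9403 + 0.0000 = 0.9403.
Type II error: β = 1 − power = 1 − 0.9403 = 0.0597.

β ≈ 0.060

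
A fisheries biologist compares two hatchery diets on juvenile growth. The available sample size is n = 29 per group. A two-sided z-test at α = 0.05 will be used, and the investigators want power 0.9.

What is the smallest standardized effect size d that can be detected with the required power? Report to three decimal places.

d ≈ 0.851

Need Φ(δ − 1.960) = 0.9, so δ = 1.960 + 1.282 = 3.242.
(Lower-tail contribution to power is negligible for δ > 0.)
δ = d·√(n/2) ⇒ d = δ/√(n/2) = 3.242/√(29/2) = 0.8513.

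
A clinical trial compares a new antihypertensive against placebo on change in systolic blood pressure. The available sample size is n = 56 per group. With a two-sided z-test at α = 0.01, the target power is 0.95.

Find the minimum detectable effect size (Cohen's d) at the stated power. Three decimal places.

d ≈ 0.798

Need Φ(δ − 2.576) = 0.95, so δ = 2.576 + 1.645 = 4.221.
(The second rejection-region term Φ(−δ − z_{α/2}) is negligible and dropped.)
δ = d·√(n/2) ⇒ d = δ/√(n/2) = 4.221/√(56/2) = 0.7976.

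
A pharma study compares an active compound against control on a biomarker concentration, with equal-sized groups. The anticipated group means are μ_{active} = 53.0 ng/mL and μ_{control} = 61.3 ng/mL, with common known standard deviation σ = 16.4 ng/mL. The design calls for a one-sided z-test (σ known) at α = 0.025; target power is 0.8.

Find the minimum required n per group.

n = 62 per group

Standardized effect: d = |μ_{active} − μ_{control}| / σ = |53.0 − 61.3| / 16.4 = 0.5061
Set Φ(δ − 1.960) = 0.8; then δ − 1.960 = Φ⁻¹(0.8) = 0.842, giving δ = 2.802.
δ = d·√(n/2) ⇒ n = 2(δ/d)² = 2 × (2.802 / 0.5061)² = 61.29.
Round up to the next whole unit.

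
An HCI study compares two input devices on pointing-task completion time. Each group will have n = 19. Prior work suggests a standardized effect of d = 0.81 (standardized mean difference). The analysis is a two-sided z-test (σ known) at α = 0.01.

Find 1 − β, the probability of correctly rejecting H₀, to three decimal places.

Noncentrality parameter: δ = d·√(n/2) = 0.81 × √(19/2) = 2.4966
Critical value for a two-sided test at α = 0.01: z_{α/2} = 2.576.
Power = Φ(δ − 2.576) + Φ(−δ − 2.576) = Φ(-0.079) + Φ(-5.072) = 0.4684 + 0.0000 = 0.4684.

Power ≈ 0.468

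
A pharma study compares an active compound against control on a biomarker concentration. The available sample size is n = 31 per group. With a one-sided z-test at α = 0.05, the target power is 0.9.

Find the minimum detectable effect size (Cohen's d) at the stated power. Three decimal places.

d ≈ 0.743

Need Φ(δ − 1.645) = 0.9, so δ = 1.645 + 1.282 = 2.926.
δ = d·√(n/2) ⇒ d = δ/√(n/2) = 2.926/√(31/2) = 0.7433.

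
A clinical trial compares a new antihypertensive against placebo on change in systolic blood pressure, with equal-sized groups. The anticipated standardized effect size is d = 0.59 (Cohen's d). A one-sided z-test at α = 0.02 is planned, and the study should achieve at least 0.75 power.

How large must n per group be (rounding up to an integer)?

Set Φ(δ − 2.054) = 0.75; then δ − 2.054 = Φ⁻¹(0.75) = 0.674, giving δ = 2.728.
δ = d·√(n/2) ⇒ n = 2(δ/d)² = 2 × (2.728 / 0.59)² = 42.77.
Rounding up, n = 43 per group.

n = 43 per group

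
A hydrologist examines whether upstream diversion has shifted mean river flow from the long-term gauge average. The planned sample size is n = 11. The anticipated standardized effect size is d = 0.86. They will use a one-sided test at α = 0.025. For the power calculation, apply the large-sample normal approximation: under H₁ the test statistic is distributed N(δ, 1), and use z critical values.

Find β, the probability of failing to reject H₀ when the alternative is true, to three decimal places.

β ≈ 0.186

Noncentrality parameter: δ = d·√n = 0.86 × √11 = 2.8523
Critical value for a one-sided test at α = 0.025: z_α = 1.960.
Power = Φ(δ − 1.960) = Φ(0.892) = 0.8139.
Type II error: β = 1 − power = 1 − 0.8139 = 0.1861.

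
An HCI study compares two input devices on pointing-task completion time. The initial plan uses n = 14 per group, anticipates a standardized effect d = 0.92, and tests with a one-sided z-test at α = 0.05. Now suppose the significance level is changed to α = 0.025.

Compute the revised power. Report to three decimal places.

Power ≈ 0.682

δ = d·√(n/2) = 0.92 × √(14/2) = 2.4341 (unchanged). New critical value: z_{0.025} = 1.960.
Revised power = Φ(δ − 1.960) = Φ(0.474) = 0.6823.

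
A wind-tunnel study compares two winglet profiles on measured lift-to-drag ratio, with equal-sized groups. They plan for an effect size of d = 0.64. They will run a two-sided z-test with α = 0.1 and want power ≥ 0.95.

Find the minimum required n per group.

For power 0.95 need Φ(δ − z_{0.05}) = 0.95, so δ = z_{0.05} + z_{0.05} = 1.645 + 1.645 = 3.290.
(Ignoring the negligible lower-tail rejection probability gives the usual closed-form inversion.)
δ = d·√(n/2) ⇒ n = 2(δ/d)² = 2 × (3.290 / 0.64)² = 52.84.
Rounding up, n = 53 per group.

n = 53 per group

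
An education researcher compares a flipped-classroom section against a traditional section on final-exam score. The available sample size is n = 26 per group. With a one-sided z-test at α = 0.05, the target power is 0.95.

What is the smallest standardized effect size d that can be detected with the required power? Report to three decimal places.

d ≈ 0.912

Required noncentrality: δ = z_{0.05} + z_{0.05} = 1.645 + 1.645 = 3.290.
δ = d·√(n/2) ⇒ d = δ/√(n/2) = 3.290/√(26/2) = 0.9124.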